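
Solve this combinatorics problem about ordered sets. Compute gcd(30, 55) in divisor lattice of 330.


In a divisor lattice, meet = gcd (greatest common divisor).
By Euclidean algorithm or factoring: gcd(30,55) = 5


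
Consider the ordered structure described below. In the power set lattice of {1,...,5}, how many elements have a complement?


An element a is complemented if some b has a meet b = bottom, a join b = top.
every subset A has complement S\A, so all elements are complemented.
Complemented elements: {}, {1}, {2}, {3}, {4}, {5}, ... (26 more)
Count: 32


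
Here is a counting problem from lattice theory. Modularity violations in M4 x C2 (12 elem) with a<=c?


Modular law: if a <= c then a v (b ^ c) = (a v b) ^ c.
Check all triples (a,b,c) with a <= c among 12 elements.
This lattice is modular (diamonds M_m and their chain-products are modular).
Total violating triples: 0


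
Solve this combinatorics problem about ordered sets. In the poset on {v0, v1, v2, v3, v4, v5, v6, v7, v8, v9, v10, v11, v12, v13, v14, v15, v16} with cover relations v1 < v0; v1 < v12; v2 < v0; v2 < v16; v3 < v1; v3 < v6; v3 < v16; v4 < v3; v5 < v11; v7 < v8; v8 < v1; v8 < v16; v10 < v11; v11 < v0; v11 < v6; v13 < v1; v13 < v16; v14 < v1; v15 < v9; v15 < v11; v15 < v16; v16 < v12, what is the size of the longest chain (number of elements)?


A chain is a totally ordered subset; we count the number of elements in a maximum chain.
Compute, for each element x, the size of the longest chain ending at x:
  v2: 1
  v4: 1
  v5: 1
  v7: 1
  v10: 1
  v13: 1
  ...
A maximum chain: v4 < v3 < v1 < v0
Number of elements in the longest chain: 4


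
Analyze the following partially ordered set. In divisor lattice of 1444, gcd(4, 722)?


Meet=gcd.
gcd(4,722)=2


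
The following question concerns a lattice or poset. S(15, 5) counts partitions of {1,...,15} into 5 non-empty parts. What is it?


S(n,k) = k*S(n-1,k) + S(n-1,k-1).
S(14,5) = 40075035, S(14,4) = 10391745
S(15,5) = 5*40075035 + 10391745 = 200375175 + 10391745
S(15,5) = 210766920


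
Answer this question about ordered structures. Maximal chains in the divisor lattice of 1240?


A maximal chain goes from the minimum element to a maximal element via cover relations.
Counting all min-to-max paths in the cover graph.
Total maximal chains: 20


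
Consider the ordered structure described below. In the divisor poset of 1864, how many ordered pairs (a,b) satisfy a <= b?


The order relation is {(a,b) : a <= b}, reflexive so it includes (a,a).
Examples: (1,1), (1,1864), (1,2), (1,233), (1,4), ...
Total ordered pairs: 30


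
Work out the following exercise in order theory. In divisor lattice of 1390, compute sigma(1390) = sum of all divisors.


sigma(n) = sum of divisors.
Divisors of 1390: [1, 2, 5, 10, 139, 278, 695, 1390]
Sum = 2520


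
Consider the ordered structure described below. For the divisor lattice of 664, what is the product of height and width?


Height = length of longest chain minus 1; width = size of largest antichain.
A maximum chain: 1 | 83 | 166 | 332 | 664  (height 4).
A maximum antichain: {2, 83}  (width 2).
Product = 4 * 2 = 8


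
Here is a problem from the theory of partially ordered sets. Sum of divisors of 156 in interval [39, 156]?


Interval [39,156] in divisors of 156: [39, 78, 156]
Sum = 273


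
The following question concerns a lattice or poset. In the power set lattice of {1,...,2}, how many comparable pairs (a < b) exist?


A comparable pair {a,b} has a < b or b < a in the order.
Count unordered pairs where one element is strictly below the other.
Examples: {{},{1}}, {{},{2}}, {{},{1,2}}, {{1},{1,2}}, ...
Total comparable pairs: 5


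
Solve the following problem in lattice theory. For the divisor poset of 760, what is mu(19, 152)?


In a divisor lattice, mu(a,b) = mu(b/a) where mu is the classical Mobius function.
b/a = 152/19 = 8
Prime factorization of 8: primes [2]
8 is not squarefree, so mu(8) = 0


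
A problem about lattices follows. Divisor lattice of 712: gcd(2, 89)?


Meet=gcd.
gcd(2,89)=1


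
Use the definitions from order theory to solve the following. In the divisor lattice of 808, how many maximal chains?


A maximal chain goes from the minimum element to a maximal element via cover relations.
Counting all min-to-max paths in the cover graph.
Total maximal chains: 4


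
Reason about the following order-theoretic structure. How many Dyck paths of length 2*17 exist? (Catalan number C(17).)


C(n) = C(2n, n) / (n+1).
C(34, 17) = 2333606220
C(17) = 2333606220 / 18 = 129644790


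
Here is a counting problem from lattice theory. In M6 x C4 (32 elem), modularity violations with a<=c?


Modular law: if a <= c then a v (b ^ c) = (a v b) ^ c.
Check all triples (a,b,c) with a <= c among 32 elements.
This lattice is modular (diamonds M_m and their chain-products are modular).
Total violating triples: 0


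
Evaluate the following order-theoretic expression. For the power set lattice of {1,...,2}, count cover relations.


A cover relation a -< b holds when a < b with no c strictly between.
Cover relations:
  {} -< {1}
  {} -< {2}
  {1} -< {1,2}
  {2} -< {1,2}
Total: 4


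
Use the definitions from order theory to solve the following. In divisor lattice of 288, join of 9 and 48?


In a divisor lattice, join = lcm (least common multiple).
gcd(9,48) = 3
lcm(9,48) = 9*48/gcd = 432/3 = 144


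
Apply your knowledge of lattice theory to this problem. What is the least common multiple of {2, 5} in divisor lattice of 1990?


In a divisor lattice, join = lcm (least common multiple).
Compute lcm iteratively: start with first element, then lcm(current, next).
Elements: [2, 5]
lcm(2,5) = 10
Final lcm = 10


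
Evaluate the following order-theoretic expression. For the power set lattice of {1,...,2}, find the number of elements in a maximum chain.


A chain is a totally ordered subset; we count the number of elements in a maximum chain.
Compute, for each element x, the size of the longest chain ending at x:
  {}: 1
  {1}: 2
  {2}: 2
  {1,2}: 3
A maximum chain: {} < {1} < {1,2}
Number of elements in the longest chain: 3


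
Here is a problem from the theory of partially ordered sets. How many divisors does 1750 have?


Divisors of 1750: [1, 2, 5, 7, 10, 14, 25, 35, 50, 70, 125, 175, 250, 350, 875, 1750]
Count: 16


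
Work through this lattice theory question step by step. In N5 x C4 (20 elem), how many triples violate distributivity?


Distributive law: a ^ (b v c) = (a ^ b) v (a ^ c).
Check all 20^3 = 8000 ordered triples (a,b,c).
  e.g. a=(b,0), b=(a,0), c=(c,0): lhs=(b,0) != rhs=(a,0)
  e.g. a=(b,0), b=(a,0), c=(c,1): lhs=(b,0) != rhs=(a,0)
Total violating triples: 128


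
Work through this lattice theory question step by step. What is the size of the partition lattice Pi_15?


B(n) = number of set partitions of an n-element set.
B(n) satisfies the recurrence: B(n+1) = sum_k C(n,k)*B(k).
B(15) = 1382958545


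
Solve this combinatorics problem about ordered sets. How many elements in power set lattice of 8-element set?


Power set = 2^n.
2^8 = 256


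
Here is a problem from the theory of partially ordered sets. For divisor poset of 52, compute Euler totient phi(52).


phi(n) = n * prod_{p|n} (1 - 1/p).
Prime divisors of 52: [2, 13]
phi(52) = 52 * (1 - 1/2) * (1 - 1/13)
phi(52) = 24


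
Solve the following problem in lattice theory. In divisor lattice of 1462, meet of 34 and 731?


In a divisor lattice, meet = gcd (greatest common divisor).
By Euclidean algorithm or factoring: gcd(34,731) = 17


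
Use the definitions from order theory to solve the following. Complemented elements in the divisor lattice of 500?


An element a is complemented if some b has a meet b = bottom, a join b = top.
a is complemented iff gcd(a, n/a)=1, i.e. a is a unitary divisor of 500.
Complemented elements: 1, 4, 125, 500
Count: 4


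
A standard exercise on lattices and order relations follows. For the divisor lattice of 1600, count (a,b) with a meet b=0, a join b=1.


Complement pair (a,b): a meet b = bottom, a join b = top.
Here: gcd(a,b)=1 and lcm(a,b)=1600, i.e. a*b=1600 with a,b coprime.
Pairs found: (1,1600), (25,64), (64,25), (1600,1)
Total ordered pairs: 4


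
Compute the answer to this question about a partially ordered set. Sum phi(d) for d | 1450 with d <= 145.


Divisors of 1450 up to 145: [1, 2, 5, 10, 25, 29, 50, 58, 145]
phi values: [1, 1, 4, 4, 20, 28, 20, 28, 112]
Sum = 218


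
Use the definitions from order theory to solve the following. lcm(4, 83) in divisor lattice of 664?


Join=lcm.
gcd(4,83)=1
lcm=332


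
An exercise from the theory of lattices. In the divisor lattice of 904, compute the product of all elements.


Divisors of 904: [1, 2, 4, 8, 113, 226, 452, 904]
Product = n^(d(n)/2) = 904^(8/2)
Product = 667841990656


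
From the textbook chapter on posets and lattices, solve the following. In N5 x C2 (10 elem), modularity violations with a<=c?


Modular law: if a <= c then a v (b ^ c) = (a v b) ^ c.
Check all triples (a,b,c) with a <= c among 10 elements.
  e.g. a=(a,0), b=(c,0), c=(b,0): lhs=(a,0) != rhs=(b,0)
  e.g. a=(a,0), b=(c,1), c=(b,0): lhs=(a,0) != rhs=(b,0)
Total violating triples: 6


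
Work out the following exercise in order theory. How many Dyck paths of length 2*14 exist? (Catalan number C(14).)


C(n) = C(2n, n) / (n+1).
C(28, 14) = 40116600
C(14) = 40116600 / 15 = 2674440


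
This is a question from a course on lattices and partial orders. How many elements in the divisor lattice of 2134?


Divisors of 2134: [1, 2, 11, 22, 97, 194, 1067, 2134]
Count: 8


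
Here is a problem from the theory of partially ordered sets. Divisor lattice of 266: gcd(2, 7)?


Meet=gcd.
gcd(2,7)=1


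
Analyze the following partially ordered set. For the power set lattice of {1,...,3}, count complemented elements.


An element a is complemented if some b has a meet b = bottom, a join b = top.
every subset A has complement S\A, so all elements are complemented.
Complemented elements: {}, {1}, {2}, {3}, {1,2}, {1,3}, ... (2 more)
Count: 8


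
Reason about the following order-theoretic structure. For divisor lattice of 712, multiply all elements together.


Divisors of 712: [1, 2, 4, 8, 89, 178, 356, 712]
Product = n^(d(n)/2) = 712^(8/2)
Product = 256992219136


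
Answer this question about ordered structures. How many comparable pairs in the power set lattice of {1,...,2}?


A comparable pair {a,b} has a < b or b < a in the order.
Count unordered pairs where one element is strictly below the other.
Examples: {{},{1}}, {{},{2}}, {{},{1,2}}, {{1},{1,2}}, ...
Total comparable pairs: 5


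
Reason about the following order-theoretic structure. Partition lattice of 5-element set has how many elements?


B(n) = number of set partitions of an n-element set.
B(n) satisfies the recurrence: B(n+1) = sum_k C(n,k)*B(k).
B(5) = 52


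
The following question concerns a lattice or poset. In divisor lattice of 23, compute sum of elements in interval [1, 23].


Interval [1,23] in divisors of 23: [1, 23]
Sum = 24


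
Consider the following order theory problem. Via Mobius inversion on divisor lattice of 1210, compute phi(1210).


phi(n) = n * prod_{p|n} (1 - 1/p).
Prime divisors of 1210: [2, 5, 11]
phi(1210) = 1210 * (1 - 1/2) * (1 - 1/5) * (1 - 1/11)
phi(1210) = 440


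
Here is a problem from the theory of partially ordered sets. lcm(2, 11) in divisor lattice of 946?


Join=lcm.
gcd(2,11)=1
lcm=22


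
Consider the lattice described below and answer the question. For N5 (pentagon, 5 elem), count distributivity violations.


Distributive law: a ^ (b v c) = (a ^ b) v (a ^ c).
Check all 5^3 = 125 ordered triples (a,b,c).
  e.g. a=b, b=a, c=c: lhs=b != rhs=a
  e.g. a=b, b=c, c=a: lhs=b != rhs=a
Total violating triples: 2


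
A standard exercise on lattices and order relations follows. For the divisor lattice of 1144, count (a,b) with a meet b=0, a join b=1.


Complement pair (a,b): a meet b = bottom, a join b = top.
Here: gcd(a,b)=1 and lcm(a,b)=1144, i.e. a*b=1144 with a,b coprime.
Pairs found: (1,1144), (8,143), (11,104), (13,88), ... (4 more)
Total ordered pairs: 8


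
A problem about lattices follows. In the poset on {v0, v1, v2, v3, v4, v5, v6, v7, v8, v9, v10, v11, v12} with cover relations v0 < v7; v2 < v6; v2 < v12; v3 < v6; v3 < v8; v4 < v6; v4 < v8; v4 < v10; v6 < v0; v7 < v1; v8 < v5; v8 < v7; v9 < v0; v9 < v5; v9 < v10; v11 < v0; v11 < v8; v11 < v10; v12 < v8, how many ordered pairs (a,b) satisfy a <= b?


The order relation is {(a,b) : a <= b}, reflexive so it includes (a,a).
Examples: (v0,v0), (v0,v1), (v0,v7), (v1,v1), (v10,v10), ...
Total ordered pairs: 57


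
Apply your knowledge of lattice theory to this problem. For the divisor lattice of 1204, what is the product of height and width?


Height = length of longest chain minus 1; width = size of largest antichain.
A maximum chain: 1 | 43 | 301 | 602 | 1204  (height 4).
A maximum antichain: {4, 14, 86, 301}  (width 4).
Product = 4 * 4 = 16


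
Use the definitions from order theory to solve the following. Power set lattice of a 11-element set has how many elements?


Power set = 2^n.
2^11 = 2048


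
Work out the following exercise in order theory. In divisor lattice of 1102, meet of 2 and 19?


In a divisor lattice, meet = gcd (greatest common divisor).
By Euclidean algorithm or factoring: gcd(2,19) = 1


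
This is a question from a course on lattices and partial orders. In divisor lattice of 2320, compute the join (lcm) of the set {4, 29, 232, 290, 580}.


In a divisor lattice, join = lcm (least common multiple).
Compute lcm iteratively: start with first element, then lcm(current, next).
Elements: [4, 29, 232, 290, 580]
lcm(4,29) = 116
lcm(116,232) = 232
lcm(232,290) = 1160
lcm(1160,580) = 1160
Final lcm = 1160


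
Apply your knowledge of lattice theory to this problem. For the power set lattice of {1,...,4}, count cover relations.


A cover relation a -< b holds when a < b with no c strictly between.
Cover relations:
  {} -< {1}
  {} -< {2}
  {} -< {3}
  {} -< {4}
  {1} -< {1,2}
  {1} -< {1,3}
  {1} -< {1,4}
  {2} -< {1,2}
  ...24 more
Total: 32


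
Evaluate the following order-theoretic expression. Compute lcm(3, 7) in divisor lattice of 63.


In a divisor lattice, join = lcm (least common multiple).
gcd(3,7) = 1
lcm(3,7) = 3*7/gcd = 21/1 = 21


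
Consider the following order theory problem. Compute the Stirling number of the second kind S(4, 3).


S(n,k) = k*S(n-1,k) + S(n-1,k-1).
S(3,3) = 1, S(3,2) = 3
S(4,3) = 3*1 + 3 = 3 + 3
S(4,3) = 6


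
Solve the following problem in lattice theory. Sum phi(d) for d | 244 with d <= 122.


Divisors of 244 up to 122: [1, 2, 4, 61, 122]
phi values: [1, 1, 2, 60, 60]
Sum = 124


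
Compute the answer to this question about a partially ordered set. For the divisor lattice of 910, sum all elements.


sigma(n) = sum of divisors.
Divisors of 910: [1, 2, 5, 7, 10, 13, 14, 26, 35, 65, 70, 91, 130, 182, 455, 910]
Sum = 2016


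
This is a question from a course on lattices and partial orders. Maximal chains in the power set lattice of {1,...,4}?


A maximal chain goes from the minimum element to a maximal element via cover relations.
Counting all min-to-max paths in the cover graph.
Total maximal chains: 24


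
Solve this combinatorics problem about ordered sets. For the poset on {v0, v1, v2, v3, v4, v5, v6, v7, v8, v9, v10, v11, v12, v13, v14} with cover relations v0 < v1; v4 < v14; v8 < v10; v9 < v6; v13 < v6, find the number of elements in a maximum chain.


A chain is a totally ordered subset; we count the number of elements in a maximum chain.
Compute, for each element x, the size of the longest chain ending at x:
  v0: 1
  v2: 1
  v3: 1
  v4: 1
  v5: 1
  v7: 1
  ...
A maximum chain: v0 < v1
Number of elements in the longest chain: 2


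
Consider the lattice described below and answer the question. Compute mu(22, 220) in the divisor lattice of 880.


In a divisor lattice, mu(a,b) = mu(b/a) where mu is the classical Mobius function.
b/a = 220/22 = 10
Prime factorization of 10: primes [2, 5]
10 is squarefree with 2 prime factor(s), so mu(10) = (-1)^2 = 1


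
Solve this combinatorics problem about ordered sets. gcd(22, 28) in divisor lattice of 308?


Meet=gcd.
gcd(22,28)=2


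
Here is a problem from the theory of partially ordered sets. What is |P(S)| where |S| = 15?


Power set = 2^n.
2^15 = 32768


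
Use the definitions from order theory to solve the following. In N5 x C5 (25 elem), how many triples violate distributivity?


Distributive law: a ^ (b v c) = (a ^ b) v (a ^ c).
Check all 25^3 = 15625 ordered triples (a,b,c).
  e.g. a=(b,0), b=(a,0), c=(c,0): lhs=(b,0) != rhs=(a,0)
  e.g. a=(b,0), b=(a,0), c=(c,1): lhs=(b,0) != rhs=(a,0)
Total violating triples: 250


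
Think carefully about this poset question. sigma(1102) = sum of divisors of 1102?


sigma(n) = sum of divisors.
Divisors of 1102: [1, 2, 19, 29, 38, 58, 551, 1102]
Sum = 1800


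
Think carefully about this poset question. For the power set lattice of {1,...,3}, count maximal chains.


A maximal chain goes from the minimum element to a maximal element via cover relations.
Counting all min-to-max paths in the cover graph.
Total maximal chains: 6


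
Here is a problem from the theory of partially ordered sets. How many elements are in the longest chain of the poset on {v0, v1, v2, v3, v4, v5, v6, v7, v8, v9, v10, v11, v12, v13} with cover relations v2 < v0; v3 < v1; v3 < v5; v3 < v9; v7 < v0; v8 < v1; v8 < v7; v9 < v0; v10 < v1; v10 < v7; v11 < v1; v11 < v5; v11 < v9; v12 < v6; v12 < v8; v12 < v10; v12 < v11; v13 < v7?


A chain is a totally ordered subset; we count the number of elements in a maximum chain.
Compute, for each element x, the size of the longest chain ending at x:
  v2: 1
  v3: 1
  v4: 1
  v12: 1
  v13: 1
  v6: 2
  ...
A maximum chain: v12 < v8 < v7 < v0
Number of elements in the longest chain: 4


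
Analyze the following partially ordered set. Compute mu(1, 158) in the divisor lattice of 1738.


In a divisor lattice, mu(a,b) = mu(b/a) where mu is the classical Mobius function.
b/a = 158/1 = 158
Prime factorization of 158: primes [2, 79]
158 is squarefree with 2 prime factor(s), so mu(158) = (-1)^2 = 1


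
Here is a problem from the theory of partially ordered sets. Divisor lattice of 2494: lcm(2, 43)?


Join=lcm.
gcd(2,43)=1
lcm=86


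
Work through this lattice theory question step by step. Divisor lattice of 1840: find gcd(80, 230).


In a divisor lattice, meet = gcd (greatest common divisor).
By Euclidean algorithm or factoring: gcd(80,230) = 10


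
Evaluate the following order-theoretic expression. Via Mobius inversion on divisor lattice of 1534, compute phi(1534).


phi(n) = n * prod_{p|n} (1 - 1/p).
Prime divisors of 1534: [2, 13, 59]
phi(1534) = 1534 * (1 - 1/2) * (1 - 1/13) * (1 - 1/59)
phi(1534) = 696


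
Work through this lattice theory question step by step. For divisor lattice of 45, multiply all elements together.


Divisors of 45: [1, 3, 5, 9, 15, 45]
Product = n^(d(n)/2) = 45^(6/2)
Product = 91125


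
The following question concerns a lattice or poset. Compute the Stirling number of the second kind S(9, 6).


S(n,k) = k*S(n-1,k) + S(n-1,k-1).
S(8,6) = 266, S(8,5) = 1050
S(9,6) = 6*266 + 1050 = 1596 + 1050
S(9,6) = 2646


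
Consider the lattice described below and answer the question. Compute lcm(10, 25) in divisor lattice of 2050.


In a divisor lattice, join = lcm (least common multiple).
gcd(10,25) = 5
lcm(10,25) = 10*25/gcd = 250/5 = 50


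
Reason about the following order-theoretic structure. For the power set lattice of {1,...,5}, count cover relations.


A cover relation a -< b holds when a < b with no c strictly between.
Cover relations:
  {} -< {1}
  {} -< {2}
  {} -< {3}
  {} -< {4}
  {} -< {5}
  {1} -< {1,2}
  {1} -< {1,3}
  {1} -< {1,4}
  ...72 more
Total: 80


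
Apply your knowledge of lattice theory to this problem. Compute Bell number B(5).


B(n) = number of set partitions of an n-element set.
B(n) satisfies the recurrence: B(n+1) = sum_k C(n,k)*B(k).
B(5) = 52


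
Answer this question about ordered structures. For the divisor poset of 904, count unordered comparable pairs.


A comparable pair {a,b} has a < b or b < a in the order.
Count unordered pairs where one element is strictly below the other.
Examples: {1,2}, {1,4}, {1,8}, {1,113}, ...
Total comparable pairs: 22


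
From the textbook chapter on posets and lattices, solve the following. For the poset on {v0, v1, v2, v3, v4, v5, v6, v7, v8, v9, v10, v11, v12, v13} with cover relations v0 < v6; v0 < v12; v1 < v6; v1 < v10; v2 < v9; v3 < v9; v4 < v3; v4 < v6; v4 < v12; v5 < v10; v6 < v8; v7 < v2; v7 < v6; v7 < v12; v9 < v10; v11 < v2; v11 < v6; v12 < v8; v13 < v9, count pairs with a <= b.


The order relation is {(a,b) : a <= b}, reflexive so it includes (a,a).
Examples: (v0,v0), (v0,v12), (v0,v6), (v0,v8), (v1,v1), ...
Total ordered pairs: 47


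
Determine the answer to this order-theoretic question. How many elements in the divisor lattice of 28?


Divisors of 28: [1, 2, 4, 7, 14, 28]
Count: 6


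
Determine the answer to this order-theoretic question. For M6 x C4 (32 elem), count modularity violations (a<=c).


Modular law: if a <= c then a v (b ^ c) = (a v b) ^ c.
Check all triples (a,b,c) with a <= c among 32 elements.
This lattice is modular (diamonds M_m and their chain-products are modular).
Total violating triples: 0


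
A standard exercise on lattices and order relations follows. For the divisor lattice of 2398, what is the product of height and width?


Height = length of longest chain minus 1; width = size of largest antichain.
A maximum chain: 1 | 109 | 1199 | 2398  (height 3).
A maximum antichain: {2, 11, 109}  (width 3).
Product = 3 * 3 = 9


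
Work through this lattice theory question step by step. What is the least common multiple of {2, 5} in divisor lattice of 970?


In a divisor lattice, join = lcm (least common multiple).
Compute lcm iteratively: start with first element, then lcm(current, next).
Elements: [2, 5]
lcm(2,5) = 10
Final lcm = 10


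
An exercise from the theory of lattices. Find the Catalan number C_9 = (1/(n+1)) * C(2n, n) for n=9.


C(n) = C(2n, n) / (n+1).
C(18, 9) = 48620
C(9) = 48620 / 10 = 4862


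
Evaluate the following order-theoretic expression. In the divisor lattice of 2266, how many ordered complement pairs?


Complement pair (a,b): a meet b = bottom, a join b = top.
Here: gcd(a,b)=1 and lcm(a,b)=2266, i.e. a*b=2266 with a,b coprime.
Pairs found: (1,2266), (2,1133), (11,206), (22,103), ... (4 more)
Total ordered pairs: 8


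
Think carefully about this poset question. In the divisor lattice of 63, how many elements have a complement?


An element a is complemented if some b has a meet b = bottom, a join b = top.
a is complemented iff gcd(a, n/a)=1, i.e. a is a unitary divisor of 63.
Complemented elements: 1, 7, 9, 63
Count: 4


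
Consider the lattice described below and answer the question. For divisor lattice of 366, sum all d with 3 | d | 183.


Interval [3,183] in divisors of 366: [3, 183]
Sum = 186


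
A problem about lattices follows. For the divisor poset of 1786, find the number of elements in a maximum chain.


A chain is a totally ordered subset; we count the number of elements in a maximum chain.
Compute, for each element x, the size of the longest chain ending at x:
  1: 1
  2: 2
  19: 2
  47: 2
  38: 3
  94: 3
  ...
A maximum chain: 1 < 2 < 38 < 1786
Number of elements in the longest chain: 4


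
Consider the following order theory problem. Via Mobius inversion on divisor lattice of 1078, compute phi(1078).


phi(n) = n * prod_{p|n} (1 - 1/p).
Prime divisors of 1078: [2, 7, 11]
phi(1078) = 1078 * (1 - 1/2) * (1 - 1/7) * (1 - 1/11)
phi(1078) = 420


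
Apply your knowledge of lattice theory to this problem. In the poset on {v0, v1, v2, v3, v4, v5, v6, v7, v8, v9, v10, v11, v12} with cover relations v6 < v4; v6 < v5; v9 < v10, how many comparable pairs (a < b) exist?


A comparable pair {a,b} has a < b or b < a in the order.
Count unordered pairs where one element is strictly below the other.
Examples: {v4,v6}, {v5,v6}, {v9,v10}
Total comparable pairs: 3


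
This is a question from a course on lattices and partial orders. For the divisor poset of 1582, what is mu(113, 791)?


In a divisor lattice, mu(a,b) = mu(b/a) where mu is the classical Mobius function.
b/a = 791/113 = 7
Prime factorization of 7: primes [7]
7 is squarefree with 1 prime factor(s), so mu(7) = (-1)^1 = -1


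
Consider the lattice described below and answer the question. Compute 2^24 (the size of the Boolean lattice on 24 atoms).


Power set = 2^n.
2^24 = 16777216


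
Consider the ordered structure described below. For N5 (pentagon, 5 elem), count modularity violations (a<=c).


Modular law: if a <= c then a v (b ^ c) = (a v b) ^ c.
Check all triples (a,b,c) with a <= c among 5 elements.
  e.g. a=a, b=c, c=b: lhs=a != rhs=b
Total violating triples: 1


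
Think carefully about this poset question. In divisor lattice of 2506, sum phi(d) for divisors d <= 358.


Divisors of 2506 up to 358: [1, 2, 7, 14, 179, 358]
phi values: [1, 1, 6, 6, 178, 178]
Sum = 370


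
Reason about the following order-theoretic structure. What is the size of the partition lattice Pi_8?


B(n) = number of set partitions of an n-element set.
B(n) satisfies the recurrence: B(n+1) = sum_k C(n,k)*B(k).
B(8) = 4140


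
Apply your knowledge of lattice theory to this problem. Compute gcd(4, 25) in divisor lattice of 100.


In a divisor lattice, meet = gcd (greatest common divisor).
By Euclidean algorithm or factoring: gcd(4,25) = 1


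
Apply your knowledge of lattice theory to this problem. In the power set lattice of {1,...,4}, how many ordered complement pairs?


Complement pair (a,b): a meet b = bottom, a join b = top.
Here: A intersect B = {} and A union B = {1,...,4}.
Pairs found: ({},{1,2,3,4}), ({1},{2,3,4}), ({2},{1,3,4}), ({3},{1,2,4}), ... (12 more)
Total ordered pairs: 16


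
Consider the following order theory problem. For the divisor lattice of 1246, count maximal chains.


A maximal chain goes from the minimum element to a maximal element via cover relations.
Counting all min-to-max paths in the cover graph.
Total maximal chains: 6


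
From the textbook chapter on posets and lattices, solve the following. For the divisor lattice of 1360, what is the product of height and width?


Height = length of longest chain minus 1; width = size of largest antichain.
A maximum chain: 1 | 17 | 85 | 170 | 340 | 680 | 1360  (height 6).
A maximum antichain: {4, 10, 34, 85}  (width 4).
Product = 6 * 4 = 24


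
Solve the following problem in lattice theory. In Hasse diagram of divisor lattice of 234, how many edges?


A cover relation a -< b holds when a < b with no c strictly between.
Cover relations:
  1 -< 2
  1 -< 3
  1 -< 13
  2 -< 6
  2 -< 26
  3 -< 6
  3 -< 9
  3 -< 39
  ...12 more
Total: 20


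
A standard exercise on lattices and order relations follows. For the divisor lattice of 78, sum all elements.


sigma(n) = sum of divisors.
Divisors of 78: [1, 2, 3, 6, 13, 26, 39, 78]
Sum = 168


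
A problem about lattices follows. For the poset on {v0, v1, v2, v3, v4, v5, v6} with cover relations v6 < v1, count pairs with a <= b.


The order relation is {(a,b) : a <= b}, reflexive so it includes (a,a).
Examples: (v0,v0), (v1,v1), (v2,v2), (v3,v3), (v4,v4), ...
Total ordered pairs: 8


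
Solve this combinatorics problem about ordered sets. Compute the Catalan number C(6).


C(n) = C(2n, n) / (n+1).
C(12, 6) = 924
C(6) = 924 / 7 = 132


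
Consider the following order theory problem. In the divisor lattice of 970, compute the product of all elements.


Divisors of 970: [1, 2, 5, 10, 97, 194, 485, 970]
Product = n^(d(n)/2) = 970^(8/2)
Product = 885292810000


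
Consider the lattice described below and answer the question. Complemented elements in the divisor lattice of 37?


An element a is complemented if some b has a meet b = bottom, a join b = top.
a is complemented iff gcd(a, n/a)=1, i.e. a is a unitary divisor of 37.
Complemented elements: 1, 37
Count: 2


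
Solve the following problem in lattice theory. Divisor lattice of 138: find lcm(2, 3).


In a divisor lattice, join = lcm (least common multiple).
gcd(2,3) = 1
lcm(2,3) = 2*3/gcd = 6/1 = 6


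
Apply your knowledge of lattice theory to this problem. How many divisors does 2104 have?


Divisors of 2104: [1, 2, 4, 8, 263, 526, 1052, 2104]
Count: 8


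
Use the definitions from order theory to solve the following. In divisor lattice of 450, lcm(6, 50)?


Join=lcm.
gcd(6,50)=2
lcm=150


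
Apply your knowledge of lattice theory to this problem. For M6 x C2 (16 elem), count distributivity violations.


Distributive law: a ^ (b v c) = (a ^ b) v (a ^ c).
Check all 16^3 = 4096 ordered triples (a,b,c).
  e.g. a=(a1,0), b=(a2,0), c=(a3,0): lhs=(a1,0) != rhs=(0,0)
  e.g. a=(a1,0), b=(a2,0), c=(a3,1): lhs=(a1,0) != rhs=(0,0)
Total violating triples: 960


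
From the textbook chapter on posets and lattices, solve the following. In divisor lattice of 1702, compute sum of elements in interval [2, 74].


Interval [2,74] in divisors of 1702: [2, 74]
Sum = 76


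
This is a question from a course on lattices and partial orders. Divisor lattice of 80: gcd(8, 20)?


Meet=gcd.
gcd(8,20)=4


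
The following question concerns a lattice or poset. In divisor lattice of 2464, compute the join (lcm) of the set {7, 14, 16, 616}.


In a divisor lattice, join = lcm (least common multiple).
Compute lcm iteratively: start with first element, then lcm(current, next).
Elements: [7, 14, 16, 616]
lcm(7,14) = 14
lcm(14,16) = 112
lcm(112,616) = 1232
Final lcm = 1232


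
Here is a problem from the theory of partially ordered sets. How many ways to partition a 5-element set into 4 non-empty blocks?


S(n,k) = k*S(n-1,k) + S(n-1,k-1).
S(4,4) = 1, S(4,3) = 6
S(5,4) = 4*1 + 6 = 4 + 6
S(5,4) = 10


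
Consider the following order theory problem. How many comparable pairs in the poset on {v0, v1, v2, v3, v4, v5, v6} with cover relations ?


A comparable pair {a,b} has a < b or b < a in the order.
Count unordered pairs where one element is strictly below the other.
Total comparable pairs: 0


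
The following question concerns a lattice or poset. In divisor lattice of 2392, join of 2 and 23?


In a divisor lattice, join = lcm (least common multiple).
gcd(2,23) = 1
lcm(2,23) = 2*23/gcd = 46/1 = 46


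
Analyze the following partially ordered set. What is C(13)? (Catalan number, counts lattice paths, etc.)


C(n) = C(2n, n) / (n+1).
C(26, 13) = 10400600
C(13) = 10400600 / 14 = 742900


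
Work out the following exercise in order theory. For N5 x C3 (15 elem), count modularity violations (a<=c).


Modular law: if a <= c then a v (b ^ c) = (a v b) ^ c.
Check all triples (a,b,c) with a <= c among 15 elements.
  e.g. a=(a,0), b=(c,0), c=(b,0): lhs=(a,0) != rhs=(b,0)
  e.g. a=(a,0), b=(c,1), c=(b,0): lhs=(a,0) != rhs=(b,0)
Total violating triples: 18


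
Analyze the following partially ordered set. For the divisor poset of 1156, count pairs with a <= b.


The order relation is {(a,b) : a <= b}, reflexive so it includes (a,a).
Examples: (1,1), (1,1156), (1,17), (1,2), (1,289), ...
Total ordered pairs: 36


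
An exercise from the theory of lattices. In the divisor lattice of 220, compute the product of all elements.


Divisors of 220: [1, 2, 4, 5, 10, 11, 20, 22, 44, 55, 110, 220]
Product = n^(d(n)/2) = 220^(12/2)
Product = 113379904000000


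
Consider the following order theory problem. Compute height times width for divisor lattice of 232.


Height = length of longest chain minus 1; width = size of largest antichain.
A maximum chain: 1 | 29 | 58 | 116 | 232  (height 4).
A maximum antichain: {2, 29}  (width 2).
Product = 4 * 2 = 8


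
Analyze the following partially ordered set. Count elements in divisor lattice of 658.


Divisors of 658: [1, 2, 7, 14, 47, 94, 329, 658]
Count: 8


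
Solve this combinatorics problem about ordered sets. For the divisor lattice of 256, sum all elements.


sigma(n) = sum of divisors.
Divisors of 256: [1, 2, 4, 8, 16, 32, 64, 128, 256]
Sum = 511


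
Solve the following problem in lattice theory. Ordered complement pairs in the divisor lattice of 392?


Complement pair (a,b): a meet b = bottom, a join b = top.
Here: gcd(a,b)=1 and lcm(a,b)=392, i.e. a*b=392 with a,b coprime.
Pairs found: (1,392), (8,49), (49,8), (392,1)
Total ordered pairs: 4


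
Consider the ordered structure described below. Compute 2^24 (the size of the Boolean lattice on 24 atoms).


Power set = 2^n.
2^24 = 16777216


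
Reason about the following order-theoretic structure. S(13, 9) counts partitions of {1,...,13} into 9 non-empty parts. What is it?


S(n,k) = k*S(n-1,k) + S(n-1,k-1).
S(12,9) = 22275, S(12,8) = 159027
S(13,9) = 9*22275 + 159027 = 200475 + 159027
S(13,9) = 359502


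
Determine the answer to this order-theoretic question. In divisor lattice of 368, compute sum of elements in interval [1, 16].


Interval [1,16] in divisors of 368: [1, 2, 4, 8, 16]
Sum = 31


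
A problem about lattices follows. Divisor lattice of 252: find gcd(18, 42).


In a divisor lattice, meet = gcd (greatest common divisor).
By Euclidean algorithm or factoring: gcd(18,42) = 6


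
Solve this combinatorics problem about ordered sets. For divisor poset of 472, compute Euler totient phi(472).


phi(n) = n * prod_{p|n} (1 - 1/p).
Prime divisors of 472: [2, 59]
phi(472) = 472 * (1 - 1/2) * (1 - 1/59)
phi(472) = 232


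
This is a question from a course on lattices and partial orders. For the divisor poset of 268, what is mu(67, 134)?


In a divisor lattice, mu(a,b) = mu(b/a) where mu is the classical Mobius function.
b/a = 134/67 = 2
Prime factorization of 2: primes [2]
2 is squarefree with 1 prime factor(s), so mu(2) = (-1)^1 = -1


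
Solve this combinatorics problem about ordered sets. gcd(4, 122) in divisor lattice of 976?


Meet=gcd.
gcd(4,122)=2


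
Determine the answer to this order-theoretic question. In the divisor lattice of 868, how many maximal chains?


A maximal chain goes from the minimum element to a maximal element via cover relations.
Counting all min-to-max paths in the cover graph.
Total maximal chains: 12


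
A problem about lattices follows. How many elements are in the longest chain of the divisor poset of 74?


A chain is a totally ordered subset; we count the number of elements in a maximum chain.
Compute, for each element x, the size of the longest chain ending at x:
  1: 1
  2: 2
  37: 2
  74: 3
A maximum chain: 1 < 2 < 74
Number of elements in the longest chain: 3


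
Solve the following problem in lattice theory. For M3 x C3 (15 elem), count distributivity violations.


Distributive law: a ^ (b v c) = (a ^ b) v (a ^ c).
Check all 15^3 = 3375 ordered triples (a,b,c).
  e.g. a=(a1,0), b=(a2,0), c=(a3,0): lhs=(a1,0) != rhs=(0,0)
  e.g. a=(a1,0), b=(a2,0), c=(a3,1): lhs=(a1,0) != rhs=(0,0)
Total violating triples: 162


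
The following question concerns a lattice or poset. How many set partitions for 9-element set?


B(n) = number of set partitions of an n-element set.
B(n) satisfies the recurrence: B(n+1) = sum_k C(n,k)*B(k).
B(9) = 21147


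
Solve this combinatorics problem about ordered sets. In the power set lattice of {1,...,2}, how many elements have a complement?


An element a is complemented if some b has a meet b = bottom, a join b = top.
every subset A has complement S\A, so all elements are complemented.
Complemented elements: {}, {1}, {2}, {1,2}
Count: 4


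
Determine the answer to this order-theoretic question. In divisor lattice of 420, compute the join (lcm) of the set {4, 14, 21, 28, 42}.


In a divisor lattice, join = lcm (least common multiple).
Compute lcm iteratively: start with first element, then lcm(current, next).
Elements: [4, 14, 21, 28, 42]
lcm(4,14) = 28
lcm(28,21) = 84
lcm(84,28) = 84
lcm(84,42) = 84
Final lcm = 84


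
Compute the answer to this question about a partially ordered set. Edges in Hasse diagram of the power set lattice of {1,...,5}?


A cover relation a -< b holds when a < b with no c strictly between.
Cover relations:
  {} -< {1}
  {} -< {2}
  {} -< {3}
  {} -< {4}
  {} -< {5}
  {1} -< {1,2}
  {1} -< {1,3}
  {1} -< {1,4}
  ...72 more
Total: 80


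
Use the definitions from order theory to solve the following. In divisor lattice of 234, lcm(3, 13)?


Join=lcm.
gcd(3,13)=1
lcm=39


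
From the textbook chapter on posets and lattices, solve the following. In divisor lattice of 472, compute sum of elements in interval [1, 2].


Interval [1,2] in divisors of 472: [1, 2]
Sum = 3


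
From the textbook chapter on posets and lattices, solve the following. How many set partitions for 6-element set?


B(n) = number of set partitions of an n-element set.
B(n) satisfies the recurrence: B(n+1) = sum_k C(n,k)*B(k).
B(6) = 203


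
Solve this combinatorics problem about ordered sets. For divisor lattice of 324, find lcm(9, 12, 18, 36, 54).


In a divisor lattice, join = lcm (least common multiple).
Compute lcm iteratively: start with first element, then lcm(current, next).
Elements: [9, 12, 18, 36, 54]
lcm(9,12) = 36
lcm(36,18) = 36
lcm(36,36) = 36
lcm(36,54) = 108
Final lcm = 108


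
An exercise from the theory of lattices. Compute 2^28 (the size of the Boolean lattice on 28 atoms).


Power set = 2^n.
2^28 = 268435456


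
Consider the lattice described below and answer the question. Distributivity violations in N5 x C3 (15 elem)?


Distributive law: a ^ (b v c) = (a ^ b) v (a ^ c).
Check all 15^3 = 3375 ordered triples (a,b,c).
  e.g. a=(b,0), b=(a,0), c=(c,0): lhs=(b,0) != rhs=(a,0)
  e.g. a=(b,0), b=(a,0), c=(c,1): lhs=(b,0) != rhs=(a,0)
Total violating triples: 54


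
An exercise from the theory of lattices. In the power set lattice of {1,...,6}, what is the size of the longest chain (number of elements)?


A chain is a totally ordered subset; we count the number of elements in a maximum chain.
Compute, for each element x, the size of the longest chain ending at x:
  {}: 1
  {1}: 2
  {2}: 2
  {3}: 2
  {4}: 2
  {5}: 2
  ...
A maximum chain: {} < {1} < {1,2} < {1,2,3} < {1,2,3,4} < {1,2,3,4,5} < {1,2,3,4,5,6}
Number of elements in the longest chain: 7


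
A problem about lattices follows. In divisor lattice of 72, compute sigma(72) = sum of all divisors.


sigma(n) = sum of divisors.
Divisors of 72: [1, 2, 3, 4, 6, 8, 9, 12, 18, 24, 36, 72]
Sum = 195


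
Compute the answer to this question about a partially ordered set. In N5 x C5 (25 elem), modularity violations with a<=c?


Modular law: if a <= c then a v (b ^ c) = (a v b) ^ c.
Check all triples (a,b,c) with a <= c among 25 elements.
  e.g. a=(a,0), b=(c,0), c=(b,0): lhs=(a,0) != rhs=(b,0)
  e.g. a=(a,0), b=(c,1), c=(b,0): lhs=(a,0) != rhs=(b,0)
Total violating triples: 75


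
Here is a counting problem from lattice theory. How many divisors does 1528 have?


Divisors of 1528: [1, 2, 4, 8, 191, 382, 764, 1528]
Count: 8


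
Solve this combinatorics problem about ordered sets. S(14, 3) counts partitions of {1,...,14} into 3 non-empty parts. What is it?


S(n,k) = k*S(n-1,k) + S(n-1,k-1).
S(13,3) = 261625, S(13,2) = 4095
S(14,3) = 3*261625 + 4095 = 784875 + 4095
S(14,3) = 788970


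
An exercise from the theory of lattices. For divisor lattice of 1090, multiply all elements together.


Divisors of 1090: [1, 2, 5, 10, 109, 218, 545, 1090]
Product = n^(d(n)/2) = 1090^(8/2)
Product = 1411581610000
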